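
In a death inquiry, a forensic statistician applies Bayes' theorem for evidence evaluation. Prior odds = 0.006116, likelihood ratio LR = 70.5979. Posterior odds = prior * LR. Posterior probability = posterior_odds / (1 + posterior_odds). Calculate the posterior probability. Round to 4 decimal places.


Bayesian evidence evaluation:
Posterior odds = prior_odds * LR = 0.006116 * 70.5979 = 0.4317768
Posterior probability = posterior_odds / (1 + posterior_odds)
= 0.4317768 / (1 + 0.4317768)
= 0.4317768 / 1.4317768
= 0.3016

0.3016


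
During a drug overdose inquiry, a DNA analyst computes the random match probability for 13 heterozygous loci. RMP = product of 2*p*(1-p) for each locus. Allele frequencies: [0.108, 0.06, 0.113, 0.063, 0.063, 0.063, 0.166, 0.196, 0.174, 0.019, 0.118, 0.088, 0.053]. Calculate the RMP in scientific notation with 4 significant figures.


Computing RMP for 13 loci:
Locus 1: 2 * 0.108 * 0.892 = 0.192672
Locus 2: 2 * 0.06 * 0.94 = 0.1128
Locus 3: 2 * 0.113 * 0.887 = 0.200462
Locus 4: 2 * 0.063 * 0.937 = 0.118062
Locus 5: 2 * 0.063 * 0.937 = 0.118062
Locus 6: 2 * 0.063 * 0.937 = 0.118062
Locus 7: 2 * 0.166 * 0.834 = 0.276888
Locus 8: 2 * 0.196 * 0.804 = 0.315168
Locus 9: 2 * 0.174 * 0.826 = 0.287448
Locus 10: 2 * 0.019 * 0.981 = 0.037278
Locus 11: 2 * 0.118 * 0.882 = 0.208152
Locus 12: 2 * 0.088 * 0.912 = 0.160512
Locus 13: 2 * 0.053 * 0.947 = 0.100382
RMP = 2.248e-11

2.248e-11


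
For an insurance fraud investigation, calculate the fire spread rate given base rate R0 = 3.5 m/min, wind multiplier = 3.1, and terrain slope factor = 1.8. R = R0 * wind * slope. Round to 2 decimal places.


Fire spread rate calculation:
R = R0 * wind_factor * slope_factor
= 3.5 * 3.1 * 1.8
= 10.85 * 1.8
= 19.53 m/min

19.53


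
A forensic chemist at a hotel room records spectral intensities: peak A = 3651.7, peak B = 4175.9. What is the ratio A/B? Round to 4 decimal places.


Spectral peak ratio:
Peak A = 3651.7 counts
Peak B = 4175.9 counts
Ratio = 3651.7 / 4175.9 = 0.8745

0.8745


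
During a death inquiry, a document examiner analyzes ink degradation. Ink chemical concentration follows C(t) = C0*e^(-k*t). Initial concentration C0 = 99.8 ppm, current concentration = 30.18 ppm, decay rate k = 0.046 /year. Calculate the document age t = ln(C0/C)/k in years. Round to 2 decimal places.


Document age estimation:
C0/C = 99.8 / 30.18 = 3.306826
ln(C0/C) = 1.195989
t = 1.195989 / 0.046 = 26.00 years

26.00


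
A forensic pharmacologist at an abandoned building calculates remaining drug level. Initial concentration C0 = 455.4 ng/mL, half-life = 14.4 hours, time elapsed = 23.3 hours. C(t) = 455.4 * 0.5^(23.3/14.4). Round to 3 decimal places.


Drug concentration decay:
Number of half-lives = t / t_half = 23.3 / 14.4 = 1.618056
Decay factor = 0.5^1.618056 = 0.32577414
C(t) = 455.4 * 0.32577414 = 148.358 ng/mL

148.358


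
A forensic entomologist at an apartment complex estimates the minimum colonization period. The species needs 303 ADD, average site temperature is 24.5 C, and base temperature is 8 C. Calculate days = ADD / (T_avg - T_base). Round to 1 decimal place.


Insect development time:
Effective temperature = avg_temp - T_base = 24.5 - 8 = 16.5 C
Days = ADD / effective_temp = 303 / 16.5 = 18.4 days

18.4


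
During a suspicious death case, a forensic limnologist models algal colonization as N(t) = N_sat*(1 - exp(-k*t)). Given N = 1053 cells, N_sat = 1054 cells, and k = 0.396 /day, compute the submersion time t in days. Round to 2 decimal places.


PMSI from diatom colonization curve:
N / N_sat = 1053 / 1054 = 0.999051
1 - N/N_sat = 0.000949
ln(1 - N/N_sat) = -6.960102
t = -ln(1 - N/N_sat) / k = -(-6.960102) / 0.396 = 17.58 days

17.58


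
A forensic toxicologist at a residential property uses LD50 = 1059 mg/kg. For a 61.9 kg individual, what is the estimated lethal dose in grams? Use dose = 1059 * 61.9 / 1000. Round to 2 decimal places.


Lethal dose calculation:
Lethal dose = LD50 * body_weight / 1000
= 1059 * 61.9 / 1000
= 65552.1 / 1000
= 65.55 g

65.55


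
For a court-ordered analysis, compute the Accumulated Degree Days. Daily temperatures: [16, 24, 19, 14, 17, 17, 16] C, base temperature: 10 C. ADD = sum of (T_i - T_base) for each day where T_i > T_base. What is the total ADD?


Computing ADD day by day:
Day 1: max(0, 16 - 10) = 6
Day 2: max(0, 24 - 10) = 14
Day 3: max(0, 19 - 10) = 9
Day 4: max(0, 14 - 10) = 4
Day 5: max(0, 17 - 10) = 7
Day 6: max(0, 17 - 10) = 7
Day 7: max(0, 16 - 10) = 6
Total ADD = 53

53


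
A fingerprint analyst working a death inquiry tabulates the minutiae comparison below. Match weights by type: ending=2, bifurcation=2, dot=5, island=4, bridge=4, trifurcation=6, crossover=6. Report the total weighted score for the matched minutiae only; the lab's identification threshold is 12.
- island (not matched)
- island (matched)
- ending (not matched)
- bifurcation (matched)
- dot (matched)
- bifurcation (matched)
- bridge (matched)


Weighted minutiae match score:
  island: not matched, +0
  island: matched, +4 (running total 4)
  ending: not matched, +0
  bifurcation: matched, +2 (running total 6)
  dot: matched, +5 (running total 11)
  bifurcation: matched, +2 (running total 13)
  bridge: matched, +4 (running total 17)
Total score = 17
Threshold = 12; verdict = identification

17


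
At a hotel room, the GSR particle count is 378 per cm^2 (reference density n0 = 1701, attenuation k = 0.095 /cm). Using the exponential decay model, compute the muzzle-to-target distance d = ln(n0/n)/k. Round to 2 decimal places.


GSR distance calculation:
n0/n = 1701 / 378 = 4.5
ln(n0/n) = 1.504077
d = 1.504077 / 0.095 = 15.83 cm

15.83


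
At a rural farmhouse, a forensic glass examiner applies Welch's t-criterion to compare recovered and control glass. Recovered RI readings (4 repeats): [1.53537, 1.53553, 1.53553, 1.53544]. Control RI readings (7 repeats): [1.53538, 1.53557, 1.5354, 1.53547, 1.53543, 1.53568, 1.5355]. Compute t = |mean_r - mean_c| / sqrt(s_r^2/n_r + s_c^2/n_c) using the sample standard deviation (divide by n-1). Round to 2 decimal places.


Welch's t-criterion for glass RI comparison:
Recovered mean = sum / n_r = 6.14187 / 4 = 1.5354675
Control mean = sum / n_c = 10.74843 / 7 = 1.53549
Recovered sample variance s_r^2 = 6.025e-09
Control sample variance s_c^2 = 1.11333e-08
Welch SE (unpooled) = sqrt(s_r^2/n_r + s_c^2/n_c) = sqrt(1.50625e-09 + 1.59048e-09) = sqrt(3.09673e-09) = 5.56483e-05
|mean_r - mean_c| = 2.25e-05
t = 2.25e-05 / 5.56483e-05 = 0.40

0.40


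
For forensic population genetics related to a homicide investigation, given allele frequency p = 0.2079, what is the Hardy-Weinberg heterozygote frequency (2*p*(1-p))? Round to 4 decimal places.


Hardy-Weinberg heterozygote frequency:
q = 1 - p = 1 - 0.2079 = 0.7921
2pq = 2 * 0.2079 * 0.7921 = 0.3294

0.3294


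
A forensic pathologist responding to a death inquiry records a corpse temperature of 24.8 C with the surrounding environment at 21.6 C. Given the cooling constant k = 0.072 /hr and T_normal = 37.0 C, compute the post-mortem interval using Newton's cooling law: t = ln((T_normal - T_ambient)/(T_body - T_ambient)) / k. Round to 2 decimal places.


Using Newton's law of cooling:
t = ln((T_normal - T_ambient) / (T_body - T_ambient)) / k
T_normal - T_ambient = 15.4
T_body - T_ambient = 3.2
Ratio = 4.8125
ln(ratio) = 1.571217
t = 1.571217 / 0.072 = 21.82 hours

21.82


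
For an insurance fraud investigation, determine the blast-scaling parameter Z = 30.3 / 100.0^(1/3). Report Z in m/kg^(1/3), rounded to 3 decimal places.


Scaled distance calculation:
W^(1/3) = 100.0^(1/3) = 4.641589
Z = R / W^(1/3) = 30.3 / 4.641589
Z = 6.528 m/kg^(1/3)

6.528


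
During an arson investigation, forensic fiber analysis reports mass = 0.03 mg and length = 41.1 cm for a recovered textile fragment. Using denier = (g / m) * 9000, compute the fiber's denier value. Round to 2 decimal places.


Denier calculation:
Mass in grams = 0.03 mg / 1000 = 0.00003 g
Length in meters = 41.1 cm / 100 = 0.411 m
Linear density = mass / length = 0.00003 / 0.411 = 0.00007299 g/m
Denier = (g/m) * 9000 = 0.00007299 * 9000 = 0.66

0.66


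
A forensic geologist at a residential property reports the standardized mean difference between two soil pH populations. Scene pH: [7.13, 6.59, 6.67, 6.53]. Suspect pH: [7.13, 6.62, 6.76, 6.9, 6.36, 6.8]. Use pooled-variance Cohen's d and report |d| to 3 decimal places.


Pooled-variance Cohen's d for soil pH comparison:
Scene mean = 26.92 / 4 = 6.73
Suspect mean = 40.57 / 6 = 6.761667
Scene sample variance s_s^2 = 0.0744
Suspect sample variance s_c^2 = 0.067537
Pooled variance = ((n_s-1)*s_s^2 + (n_c-1)*s_c^2) / (n_s + n_c - 2) = 0.07011
Pooled SD = sqrt(0.07011) = 0.264783
Mean difference = -0.031667
|d| = |-0.031667| / 0.264783 = 0.120

0.120


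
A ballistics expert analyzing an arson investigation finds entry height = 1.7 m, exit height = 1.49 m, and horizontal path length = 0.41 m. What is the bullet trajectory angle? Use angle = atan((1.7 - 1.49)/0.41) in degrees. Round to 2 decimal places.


Bullet trajectory angle:
Height difference = 1.7 - 1.49 = 0.21 m
angle = atan(0.21 / 0.41)
angle = atan(0.512195)
angle = 27.12 degrees

27.12


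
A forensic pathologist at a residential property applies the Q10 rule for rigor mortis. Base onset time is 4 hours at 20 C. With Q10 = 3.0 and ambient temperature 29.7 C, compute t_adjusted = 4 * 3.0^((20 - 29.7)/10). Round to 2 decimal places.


Rigor mortis time adjustment:
Exponent = (T_ref - T_actual) / 10 = (20 - 29.7) / 10 = -0.97
Q10 factor = 3.0^-0.97 = 0.3445
t_adjusted = 4 * 0.3445 = 1.38 hours

1.38


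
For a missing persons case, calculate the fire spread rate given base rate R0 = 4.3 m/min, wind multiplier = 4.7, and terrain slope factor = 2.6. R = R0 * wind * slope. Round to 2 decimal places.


Fire spread rate calculation:
R = R0 * wind_factor * slope_factor
= 4.3 * 4.7 * 2.6
= 20.21 * 2.6
= 52.55 m/min

52.55


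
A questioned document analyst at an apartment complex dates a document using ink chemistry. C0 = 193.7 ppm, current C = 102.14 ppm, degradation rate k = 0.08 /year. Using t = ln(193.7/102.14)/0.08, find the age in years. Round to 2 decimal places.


Document age estimation:
C0/C = 193.7 / 102.14 = 1.896417
ln(C0/C) = 0.639966
t = 0.639966 / 0.08 = 8.00 years

8.00


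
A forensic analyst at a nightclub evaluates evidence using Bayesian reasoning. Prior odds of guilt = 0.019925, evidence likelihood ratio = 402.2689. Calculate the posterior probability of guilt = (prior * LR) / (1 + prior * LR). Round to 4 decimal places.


Bayesian evidence evaluation:
Posterior odds = prior_odds * LR = 0.019925 * 402.2689 = 8.015208
Posterior probability = posterior_odds / (1 + posterior_odds)
= 8.015208 / (1 + 8.015208)
= 8.015208 / 9.015208
= 0.8891

0.8891


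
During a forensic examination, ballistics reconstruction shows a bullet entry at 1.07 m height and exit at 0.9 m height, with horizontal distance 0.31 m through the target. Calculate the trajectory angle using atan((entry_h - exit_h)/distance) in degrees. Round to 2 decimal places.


Bullet trajectory angle:
Height difference = 1.07 - 0.9 = 0.17 m
angle = atan(0.17 / 0.31)
angle = atan(0.548387)
angle = 28.74 degrees

28.74


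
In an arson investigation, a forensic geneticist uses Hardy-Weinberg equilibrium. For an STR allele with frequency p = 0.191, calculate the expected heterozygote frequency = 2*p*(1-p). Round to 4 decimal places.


Hardy-Weinberg heterozygote frequency:
q = 1 - p = 1 - 0.191 = 0.809
2pq = 2 * 0.191 * 0.809 = 0.3090

0.3090


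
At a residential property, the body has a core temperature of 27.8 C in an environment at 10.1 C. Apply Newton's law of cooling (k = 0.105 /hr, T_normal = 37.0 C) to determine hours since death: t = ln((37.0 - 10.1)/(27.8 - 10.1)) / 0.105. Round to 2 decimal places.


Using Newton's law of cooling:
t = ln((T_normal - T_ambient) / (T_body - T_ambient)) / k
T_normal - T_ambient = 26.9
T_body - T_ambient = 17.7
Ratio = 1.519774
ln(ratio) = 0.418562
t = 0.418562 / 0.105 = 3.99 hours

3.99


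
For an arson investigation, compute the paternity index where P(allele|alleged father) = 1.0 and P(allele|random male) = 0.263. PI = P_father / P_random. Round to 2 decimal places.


Paternity Index calculation:
PI = P(allele|father) / P(allele|random)
PI = 1.0 / 0.263
PI = 3.80

3.80


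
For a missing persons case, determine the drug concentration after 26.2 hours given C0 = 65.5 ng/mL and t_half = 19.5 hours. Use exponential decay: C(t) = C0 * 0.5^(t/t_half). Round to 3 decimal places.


Drug concentration decay:
Number of half-lives = t / t_half = 26.2 / 19.5 = 1.34359
Decay factor = 0.5^1.34359 = 0.39403891
C(t) = 65.5 * 0.39403891 = 25.810 ng/mL

25.810


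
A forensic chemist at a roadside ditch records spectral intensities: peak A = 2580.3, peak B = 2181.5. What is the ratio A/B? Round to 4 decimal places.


Spectral peak ratio:
Peak A = 2580.3 counts
Peak B = 2181.5 counts
Ratio = 2580.3 / 2181.5 = 1.1828

1.1828


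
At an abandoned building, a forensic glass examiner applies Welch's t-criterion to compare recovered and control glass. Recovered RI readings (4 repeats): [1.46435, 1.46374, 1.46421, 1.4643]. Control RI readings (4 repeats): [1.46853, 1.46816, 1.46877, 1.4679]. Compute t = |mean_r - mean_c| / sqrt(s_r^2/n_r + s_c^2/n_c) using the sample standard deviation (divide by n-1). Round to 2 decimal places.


Welch's t-criterion for glass RI comparison:
Recovered mean = sum / n_r = 5.8566 / 4 = 1.46415
Control mean = sum / n_c = 5.87336 / 4 = 1.46834
Recovered sample variance s_r^2 = 7.80667e-08
Control sample variance s_c^2 = 1.49e-07
Welch SE (unpooled) = sqrt(s_r^2/n_r + s_c^2/n_c) = sqrt(1.95167e-08 + 3.725e-08) = sqrt(5.67667e-08) = 0.000238258
|mean_r - mean_c| = 0.00419
t = 0.00419 / 0.000238258 = 17.59

17.59


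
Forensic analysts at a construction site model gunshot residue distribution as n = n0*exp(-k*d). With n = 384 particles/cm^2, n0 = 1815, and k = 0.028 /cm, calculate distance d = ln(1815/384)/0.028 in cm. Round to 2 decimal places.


GSR distance calculation:
n0/n = 1815 / 384 = 4.726562
ln(n0/n) = 1.553198
d = 1.553198 / 0.028 = 55.47 cm

55.47


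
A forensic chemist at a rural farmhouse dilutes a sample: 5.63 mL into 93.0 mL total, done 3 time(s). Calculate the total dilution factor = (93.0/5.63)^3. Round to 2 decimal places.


Dilution factor calculation:
Single dilution = V_total / V_sample = 93.0 / 5.63 ≈ 16.51865
Number of dilutions = 3
Total DF = (93.0 / 5.63)^3 (full precision, rounded at the end) = 4507.37

4507.37


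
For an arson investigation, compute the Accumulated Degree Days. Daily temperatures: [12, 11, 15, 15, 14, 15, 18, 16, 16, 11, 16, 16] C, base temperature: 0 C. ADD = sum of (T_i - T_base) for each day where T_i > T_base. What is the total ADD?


Computing ADD day by day:
Day 1: max(0, 12 - 0) = 12
Day 2: max(0, 11 - 0) = 11
Day 3: max(0, 15 - 0) = 15
Day 4: max(0, 15 - 0) = 15
Day 5: max(0, 14 - 0) = 14
Day 6: max(0, 15 - 0) = 15
Day 7: max(0, 18 - 0) = 18
Day 8: max(0, 16 - 0) = 16
Day 9: max(0, 16 - 0) = 16
Day 10: max(0, 11 - 0) = 11
Day 11: max(0, 16 - 0) = 16
Day 12: max(0, 16 - 0) = 16
Total ADD = 175

175


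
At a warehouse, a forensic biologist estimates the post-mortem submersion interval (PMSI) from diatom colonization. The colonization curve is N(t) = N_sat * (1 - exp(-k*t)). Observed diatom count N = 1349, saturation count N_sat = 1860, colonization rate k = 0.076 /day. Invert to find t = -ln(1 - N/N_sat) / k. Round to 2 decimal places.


PMSI from diatom colonization curve:
N / N_sat = 1349 / 1860 = 0.725269
1 - N/N_sat = 0.274731
ln(1 - N/N_sat) = -1.291963
t = -ln(1 - N/N_sat) / k = -(-1.291963) / 0.076 = 17.00 days

17.00


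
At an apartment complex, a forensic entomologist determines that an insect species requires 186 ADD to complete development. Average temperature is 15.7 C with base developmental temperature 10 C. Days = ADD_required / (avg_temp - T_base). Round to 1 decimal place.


Insect development time:
Effective temperature = avg_temp - T_base = 15.7 - 10 = 5.7 C
Days = ADD / effective_temp = 186 / 5.7 = 32.6 days

32.6


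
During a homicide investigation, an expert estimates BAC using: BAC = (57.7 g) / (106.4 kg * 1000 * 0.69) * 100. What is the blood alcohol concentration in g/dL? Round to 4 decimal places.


Applying the Widmark formula:
BAC = (dose_g / (body_wt * 1000 * r)) * 100
Denominator = 106.4 * 1000 * 0.69 = 73416
BAC = (57.7 / 73416) * 100
BAC = 0.0786 g/dL

0.0786


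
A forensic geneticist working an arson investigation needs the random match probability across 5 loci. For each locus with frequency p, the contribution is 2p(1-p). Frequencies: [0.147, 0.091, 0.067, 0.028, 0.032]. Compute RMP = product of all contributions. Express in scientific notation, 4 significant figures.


Computing RMP for 5 loci:
Locus 1: 2 * 0.147 * 0.853 = 0.250782
Locus 2: 2 * 0.091 * 0.909 = 0.165438
Locus 3: 2 * 0.067 * 0.933 = 0.125022
Locus 4: 2 * 0.028 * 0.972 = 0.054432
Locus 5: 2 * 0.032 * 0.968 = 0.061952
RMP = 1.749e-05

1.749e-05


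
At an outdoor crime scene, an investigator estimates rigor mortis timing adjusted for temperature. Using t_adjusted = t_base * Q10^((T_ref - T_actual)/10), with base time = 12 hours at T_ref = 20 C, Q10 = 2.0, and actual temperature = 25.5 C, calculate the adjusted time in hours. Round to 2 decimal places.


Rigor mortis time adjustment:
Exponent = (T_ref - T_actual) / 10 = (20 - 25.5) / 10 = -0.55
Q10 factor = 2.0^-0.55 = 0.68302
t_adjusted = 12 * 0.68302 = 8.20 hours

8.20


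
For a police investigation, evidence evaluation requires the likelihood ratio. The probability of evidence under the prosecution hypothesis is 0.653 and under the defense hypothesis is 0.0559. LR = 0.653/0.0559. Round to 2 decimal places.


Likelihood ratio calculation:
LR = P(E|Hp) / P(E|Hd)
LR = 0.653 / 0.0559
LR = 11.68

11.68


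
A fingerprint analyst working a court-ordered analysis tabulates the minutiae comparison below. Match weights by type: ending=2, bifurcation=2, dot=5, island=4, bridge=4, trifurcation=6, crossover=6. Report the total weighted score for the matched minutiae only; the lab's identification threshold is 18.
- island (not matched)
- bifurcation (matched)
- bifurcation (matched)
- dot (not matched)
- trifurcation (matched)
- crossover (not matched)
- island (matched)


Weighted minutiae match score:
  island: not matched, +0
  bifurcation: matched, +2 (running total 2)
  bifurcation: matched, +2 (running total 4)
  dot: not matched, +0
  trifurcation: matched, +6 (running total 10)
  crossover: not matched, +0
  island: matched, +4 (running total 14)
Total score = 14
Threshold = 18; verdict = inconclusive

14


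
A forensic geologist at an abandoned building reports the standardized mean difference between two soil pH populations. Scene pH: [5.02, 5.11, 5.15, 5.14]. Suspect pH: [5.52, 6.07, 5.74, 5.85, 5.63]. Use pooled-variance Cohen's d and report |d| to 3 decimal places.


Pooled-variance Cohen's d for soil pH comparison:
Scene mean = 20.42 / 4 = 5.105
Suspect mean = 28.81 / 5 = 5.762
Scene sample variance s_s^2 = 0.0035
Suspect sample variance s_c^2 = 0.04477
Pooled variance = ((n_s-1)*s_s^2 + (n_c-1)*s_c^2) / (n_s + n_c - 2) = 0.027083
Pooled SD = sqrt(0.027083) = 0.164569
Mean difference = -0.657
|d| = |-0.657| / 0.164569 = 3.992

3.992


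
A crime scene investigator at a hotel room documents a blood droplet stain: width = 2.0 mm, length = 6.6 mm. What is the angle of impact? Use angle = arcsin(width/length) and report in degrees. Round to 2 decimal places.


Blood spatter impact angle calculation:
width / length = 2.0 / 6.6 = 0.30303
angle = arcsin(0.30303)
angle = 17.64 degrees

17.64


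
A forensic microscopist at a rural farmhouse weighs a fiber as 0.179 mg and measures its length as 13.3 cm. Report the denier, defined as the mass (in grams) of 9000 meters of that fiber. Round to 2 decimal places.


Denier calculation:
Mass in grams = 0.179 mg / 1000 = 0.000179 g
Length in meters = 13.3 cm / 100 = 0.133 m
Linear density = mass / length = 0.000179 / 0.133 = 0.00134586 g/m
Denier = (g/m) * 9000 = 0.00134586 * 9000 = 12.11

12.11


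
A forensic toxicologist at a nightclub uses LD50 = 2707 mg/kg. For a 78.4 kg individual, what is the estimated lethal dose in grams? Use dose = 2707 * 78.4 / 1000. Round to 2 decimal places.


Lethal dose calculation:
Lethal dose = LD50 * body_weight / 1000
= 2707 * 78.4 / 1000
= 212228.8 / 1000
= 212.23 g

212.23


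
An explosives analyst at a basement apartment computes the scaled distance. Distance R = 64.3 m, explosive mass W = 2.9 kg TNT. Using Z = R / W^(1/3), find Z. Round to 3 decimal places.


Scaled distance calculation:
W^(1/3) = 2.9^(1/3) = 1.426043
Z = R / W^(1/3) = 64.3 / 1.426043
Z = 45.090 m/kg^(1/3)

45.090


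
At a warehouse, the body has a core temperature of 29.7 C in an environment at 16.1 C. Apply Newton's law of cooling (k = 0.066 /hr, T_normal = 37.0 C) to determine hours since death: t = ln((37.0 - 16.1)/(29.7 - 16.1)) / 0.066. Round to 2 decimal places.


Using Newton's law of cooling:
t = ln((T_normal - T_ambient) / (T_body - T_ambient)) / k
T_normal - T_ambient = 20.9
T_body - T_ambient = 13.6
Ratio = 1.536765
ln(ratio) = 0.42968
t = 0.42968 / 0.066 = 6.51 hours

6.51


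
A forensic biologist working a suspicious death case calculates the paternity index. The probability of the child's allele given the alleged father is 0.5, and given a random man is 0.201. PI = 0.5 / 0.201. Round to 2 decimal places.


Paternity Index calculation:
PI = P(allele|father) / P(allele|random)
PI = 0.5 / 0.201
PI = 2.49

2.49


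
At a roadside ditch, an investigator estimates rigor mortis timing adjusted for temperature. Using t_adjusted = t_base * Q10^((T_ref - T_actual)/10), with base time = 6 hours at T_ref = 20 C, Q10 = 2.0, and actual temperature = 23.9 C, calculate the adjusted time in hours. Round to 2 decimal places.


Rigor mortis time adjustment:
Exponent = (T_ref - T_actual) / 10 = (20 - 23.9) / 10 = -0.39
Q10 factor = 2.0^-0.39 = 0.76313
t_adjusted = 6 * 0.76313 = 4.58 hours

4.58


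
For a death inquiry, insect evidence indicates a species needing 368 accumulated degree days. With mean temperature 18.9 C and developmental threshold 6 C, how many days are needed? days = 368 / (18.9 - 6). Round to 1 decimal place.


Insect development time:
Effective temperature = avg_temp - T_base = 18.9 - 6 = 12.9 C
Days = ADD / effective_temp = 368 / 12.9 = 28.5 days

28.5


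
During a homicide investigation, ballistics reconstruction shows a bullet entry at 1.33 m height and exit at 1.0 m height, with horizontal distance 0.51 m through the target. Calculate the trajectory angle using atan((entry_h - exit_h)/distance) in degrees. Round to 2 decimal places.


Bullet trajectory angle:
Height difference = 1.33 - 1.0 = 0.33 m
angle = atan(0.33 / 0.51)
angle = atan(0.647059)
angle = 32.91 degrees

32.91


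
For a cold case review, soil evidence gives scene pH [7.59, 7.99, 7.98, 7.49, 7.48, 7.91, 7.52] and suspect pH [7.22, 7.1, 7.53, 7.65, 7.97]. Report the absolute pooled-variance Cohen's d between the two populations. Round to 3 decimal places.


Pooled-variance Cohen's d for soil pH comparison:
Scene mean = 53.96 / 7 = 7.708571
Suspect mean = 37.47 / 5 = 7.494
Scene sample variance s_s^2 = 0.057181
Suspect sample variance s_c^2 = 0.12063
Pooled variance = ((n_s-1)*s_s^2 + (n_c-1)*s_c^2) / (n_s + n_c - 2) = 0.082561
Pooled SD = sqrt(0.082561) = 0.287334
Mean difference = 0.214571
|d| = |0.214571| / 0.287334 = 0.747

0.747


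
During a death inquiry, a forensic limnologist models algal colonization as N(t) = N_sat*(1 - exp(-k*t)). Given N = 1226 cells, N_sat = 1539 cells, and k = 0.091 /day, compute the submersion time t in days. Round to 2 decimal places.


PMSI from diatom colonization curve:
N / N_sat = 1226 / 1539 = 0.796621
1 - N/N_sat = 0.203379
ln(1 - N/N_sat) = -1.592684
t = -ln(1 - N/N_sat) / k = -(-1.592684) / 0.091 = 17.50 days

17.50


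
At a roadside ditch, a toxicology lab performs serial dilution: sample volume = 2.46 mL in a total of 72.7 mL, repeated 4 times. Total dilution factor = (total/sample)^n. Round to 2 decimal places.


Dilution factor calculation:
Single dilution = V_total / V_sample = 72.7 / 2.46 ≈ 29.552846
Number of dilutions = 4
Total DF = (72.7 / 2.46)^4 (full precision, rounded at the end) = 762776.34

762776.34


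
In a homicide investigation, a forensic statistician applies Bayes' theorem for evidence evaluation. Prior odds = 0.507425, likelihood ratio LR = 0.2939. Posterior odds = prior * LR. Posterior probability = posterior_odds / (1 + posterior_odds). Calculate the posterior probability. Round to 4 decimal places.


Bayesian evidence evaluation:
Posterior odds = prior_odds * LR = 0.507425 * 0.2939 = 0.1491322
Posterior probability = posterior_odds / (1 + posterior_odds)
= 0.1491322 / (1 + 0.1491322)
= 0.1491322 / 1.1491322
= 0.1298

0.1298


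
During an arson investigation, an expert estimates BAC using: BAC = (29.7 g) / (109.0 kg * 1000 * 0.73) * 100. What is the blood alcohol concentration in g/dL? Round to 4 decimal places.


Applying the Widmark formula:
BAC = (dose_g / (body_wt * 1000 * r)) * 100
Denominator = 109.0 * 1000 * 0.73 = 79570
BAC = (29.7 / 79570) * 100
BAC = 0.0373 g/dL

0.0373


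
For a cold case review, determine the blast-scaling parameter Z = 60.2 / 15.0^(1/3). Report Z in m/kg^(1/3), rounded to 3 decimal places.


Scaled distance calculation:
W^(1/3) = 15.0^(1/3) = 2.466212
Z = R / W^(1/3) = 60.2 / 2.466212
Z = 24.410 m/kg^(1/3)

24.410


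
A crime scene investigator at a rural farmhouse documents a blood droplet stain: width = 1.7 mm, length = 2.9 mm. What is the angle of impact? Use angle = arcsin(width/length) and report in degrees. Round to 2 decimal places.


Blood spatter impact angle calculation:
width / length = 1.7 / 2.9 = 0.586207
angle = arcsin(0.586207)
angle = 35.89 degrees

35.89


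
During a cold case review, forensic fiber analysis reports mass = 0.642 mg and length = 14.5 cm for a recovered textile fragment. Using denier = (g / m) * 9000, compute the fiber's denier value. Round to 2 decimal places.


Denier calculation:
Mass in grams = 0.642 mg / 1000 = 0.000642 g
Length in meters = 14.5 cm / 100 = 0.145 m
Linear density = mass / length = 0.000642 / 0.145 = 0.00442759 g/m
Denier = (g/m) * 9000 = 0.00442759 * 9000 = 39.85

39.85


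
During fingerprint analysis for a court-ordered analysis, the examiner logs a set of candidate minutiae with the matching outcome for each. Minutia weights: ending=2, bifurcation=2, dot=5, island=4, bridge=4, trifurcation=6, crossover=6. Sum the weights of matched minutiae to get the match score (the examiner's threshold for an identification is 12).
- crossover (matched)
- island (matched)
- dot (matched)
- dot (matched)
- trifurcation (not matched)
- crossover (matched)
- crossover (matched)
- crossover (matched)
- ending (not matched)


Weighted minutiae match score:
  crossover: matched, +6 (running total 6)
  island: matched, +4 (running total 10)
  dot: matched, +5 (running total 15)
  dot: matched, +5 (running total 20)
  trifurcation: not matched, +0
  crossover: matched, +6 (running total 26)
  crossover: matched, +6 (running total 32)
  crossover: matched, +6 (running total 38)
  ending: not matched, +0
Total score = 38
Threshold = 12; verdict = identification

38


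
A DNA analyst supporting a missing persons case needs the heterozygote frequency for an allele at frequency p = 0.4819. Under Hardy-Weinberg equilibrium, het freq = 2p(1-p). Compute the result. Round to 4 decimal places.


Hardy-Weinberg heterozygote frequency:
q = 1 - p = 1 - 0.4819 = 0.5181
2pq = 2 * 0.4819 * 0.5181 = 0.4993

0.4993


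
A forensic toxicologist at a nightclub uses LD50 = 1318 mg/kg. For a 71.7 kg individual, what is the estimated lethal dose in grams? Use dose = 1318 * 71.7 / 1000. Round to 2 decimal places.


Lethal dose calculation:
Lethal dose = LD50 * body_weight / 1000
= 1318 * 71.7 / 1000
= 94500.6 / 1000
= 94.50 g

94.50


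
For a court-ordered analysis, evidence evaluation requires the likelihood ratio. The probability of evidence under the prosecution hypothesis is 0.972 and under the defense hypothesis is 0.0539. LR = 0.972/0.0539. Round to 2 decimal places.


Likelihood ratio calculation:
LR = P(E|Hp) / P(E|Hd)
LR = 0.972 / 0.0539
LR = 18.03

18.03


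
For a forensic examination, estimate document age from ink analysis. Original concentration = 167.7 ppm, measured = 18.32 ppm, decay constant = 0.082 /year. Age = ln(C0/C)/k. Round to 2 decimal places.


Document age estimation:
C0/C = 167.7 / 18.32 = 9.15393
ln(C0/C) = 2.214183
t = 2.214183 / 0.082 = 27.00 years

27.00


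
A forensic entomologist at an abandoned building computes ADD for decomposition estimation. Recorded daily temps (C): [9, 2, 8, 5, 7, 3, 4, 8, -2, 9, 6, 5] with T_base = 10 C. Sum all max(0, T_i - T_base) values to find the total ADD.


Computing ADD day by day:
Day 1: max(0, 9 - 10) = 0
Day 2: max(0, 2 - 10) = 0
Day 3: max(0, 8 - 10) = 0
Day 4: max(0, 5 - 10) = 0
Day 5: max(0, 7 - 10) = 0
Day 6: max(0, 3 - 10) = 0
Day 7: max(0, 4 - 10) = 0
Day 8: max(0, 8 - 10) = 0
Day 9: max(0, -2 - 10) = 0
Day 10: max(0, 9 - 10) = 0
Day 11: max(0, 6 - 10) = 0
Day 12: max(0, 5 - 10) = 0
Total ADD = 0

0


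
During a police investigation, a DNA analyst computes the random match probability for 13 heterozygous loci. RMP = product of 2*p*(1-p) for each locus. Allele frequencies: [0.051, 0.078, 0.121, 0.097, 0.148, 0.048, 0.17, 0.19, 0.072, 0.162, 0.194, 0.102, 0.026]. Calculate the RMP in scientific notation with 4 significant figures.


Computing RMP for 13 loci:
Locus 1: 2 * 0.051 * 0.949 = 0.096798
Locus 2: 2 * 0.078 * 0.922 = 0.143832
Locus 3: 2 * 0.121 * 0.879 = 0.212718
Locus 4: 2 * 0.097 * 0.903 = 0.175182
Locus 5: 2 * 0.148 * 0.852 = 0.252192
Locus 6: 2 * 0.048 * 0.952 = 0.091392
Locus 7: 2 * 0.17 * 0.83 = 0.2822
Locus 8: 2 * 0.19 * 0.81 = 0.3078
Locus 9: 2 * 0.072 * 0.928 = 0.133632
Locus 10: 2 * 0.162 * 0.838 = 0.271512
Locus 11: 2 * 0.194 * 0.806 = 0.312728
Locus 12: 2 * 0.102 * 0.898 = 0.183192
Locus 13: 2 * 0.026 * 0.974 = 0.050648
RMP = 1.093e-10

1.093e-10


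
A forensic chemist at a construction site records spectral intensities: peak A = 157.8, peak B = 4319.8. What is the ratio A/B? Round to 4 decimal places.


Spectral peak ratio:
Peak A = 157.8 counts
Peak B = 4319.8 counts
Ratio = 157.8 / 4319.8 = 0.0365

0.0365


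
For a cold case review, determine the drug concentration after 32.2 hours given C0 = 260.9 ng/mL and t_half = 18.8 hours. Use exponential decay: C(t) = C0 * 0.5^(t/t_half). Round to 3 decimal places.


Drug concentration decay:
Number of half-lives = t / t_half = 32.2 / 18.8 = 1.712766
Decay factor = 0.5^1.712766 = 0.30507461
C(t) = 260.9 * 0.30507461 = 79.594 ng/mL

79.594


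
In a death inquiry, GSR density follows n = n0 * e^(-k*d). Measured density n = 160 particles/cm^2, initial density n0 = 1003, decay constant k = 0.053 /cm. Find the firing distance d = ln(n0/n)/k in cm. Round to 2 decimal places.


GSR distance calculation:
n0/n = 1003 / 160 = 6.26875
ln(n0/n) = 1.835577
d = 1.835577 / 0.053 = 34.63 cm

34.63


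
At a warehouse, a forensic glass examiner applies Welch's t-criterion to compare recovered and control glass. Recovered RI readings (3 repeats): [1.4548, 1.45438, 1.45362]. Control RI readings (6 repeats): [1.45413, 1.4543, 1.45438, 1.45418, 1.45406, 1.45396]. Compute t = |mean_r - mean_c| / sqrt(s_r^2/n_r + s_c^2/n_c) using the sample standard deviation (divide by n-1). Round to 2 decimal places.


Welch's t-criterion for glass RI comparison:
Recovered mean = sum / n_r = 4.3628 / 3 = 1.4542667
Control mean = sum / n_c = 8.72501 / 6 = 1.4541683
Recovered sample variance s_r^2 = 3.57733e-07
Control sample variance s_c^2 = 2.37767e-08
Welch SE (unpooled) = sqrt(s_r^2/n_r + s_c^2/n_c) = sqrt(1.19244e-07 + 3.96278e-09) = sqrt(1.23207e-07) = 0.000351009
|mean_r - mean_c| = 9.83333e-05
t = 9.83333e-05 / 0.000351009 = 0.28

0.28


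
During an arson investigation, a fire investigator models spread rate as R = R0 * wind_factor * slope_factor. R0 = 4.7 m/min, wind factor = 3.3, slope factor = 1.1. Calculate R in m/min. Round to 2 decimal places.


Fire spread rate calculation:
R = R0 * wind_factor * slope_factor
= 4.7 * 3.3 * 1.1
= 15.51 * 1.1
= 17.06 m/min

17.06


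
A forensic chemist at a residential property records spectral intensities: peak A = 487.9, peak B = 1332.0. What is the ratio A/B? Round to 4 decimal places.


Spectral peak ratio:
Peak A = 487.9 counts
Peak B = 1332.0 counts
Ratio = 487.9 / 1332.0 = 0.3663

0.3663


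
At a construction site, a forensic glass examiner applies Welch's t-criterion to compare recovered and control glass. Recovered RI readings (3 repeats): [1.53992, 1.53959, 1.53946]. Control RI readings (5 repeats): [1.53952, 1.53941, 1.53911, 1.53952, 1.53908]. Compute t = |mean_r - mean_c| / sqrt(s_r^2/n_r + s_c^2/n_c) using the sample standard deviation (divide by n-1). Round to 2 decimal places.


Welch's t-criterion for glass RI comparison:
Recovered mean = sum / n_r = 4.61897 / 3 = 1.5396567
Control mean = sum / n_c = 7.69664 / 5 = 1.539328
Recovered sample variance s_r^2 = 5.62333e-08
Control sample variance s_c^2 = 4.737e-08
Welch SE (unpooled) = sqrt(s_r^2/n_r + s_c^2/n_c) = sqrt(1.87444e-08 + 9.474e-09) = sqrt(2.82184e-08) = 0.000167983
|mean_r - mean_c| = 0.000328667
t = 0.000328667 / 0.000167983 = 1.96

1.96


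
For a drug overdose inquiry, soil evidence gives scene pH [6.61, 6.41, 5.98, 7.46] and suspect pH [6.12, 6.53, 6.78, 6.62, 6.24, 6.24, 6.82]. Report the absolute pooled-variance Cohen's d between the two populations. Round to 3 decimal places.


Pooled-variance Cohen's d for soil pH comparison:
Scene mean = 26.46 / 4 = 6.615
Suspect mean = 45.35 / 7 = 6.478571
Scene sample variance s_s^2 = 0.386433
Suspect sample variance s_c^2 = 0.078748
Pooled variance = ((n_s-1)*s_s^2 + (n_c-1)*s_c^2) / (n_s + n_c - 2) = 0.18131
Pooled SD = sqrt(0.18131) = 0.425805
Mean difference = 0.136429
|d| = |0.136429| / 0.425805 = 0.320

0.320


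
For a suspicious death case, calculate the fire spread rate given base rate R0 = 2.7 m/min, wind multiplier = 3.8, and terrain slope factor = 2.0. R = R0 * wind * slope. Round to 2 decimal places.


Fire spread rate calculation:
R = R0 * wind_factor * slope_factor
= 2.7 * 3.8 * 2.0
= 10.26 * 2.0
= 20.52 m/min

20.52


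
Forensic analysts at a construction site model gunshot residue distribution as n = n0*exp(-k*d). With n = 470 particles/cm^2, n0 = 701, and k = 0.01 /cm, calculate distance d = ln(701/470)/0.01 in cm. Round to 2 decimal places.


GSR distance calculation:
n0/n = 701 / 470 = 1.491489
ln(n0/n) = 0.399775
d = 0.399775 / 0.01 = 39.98 cm

39.98


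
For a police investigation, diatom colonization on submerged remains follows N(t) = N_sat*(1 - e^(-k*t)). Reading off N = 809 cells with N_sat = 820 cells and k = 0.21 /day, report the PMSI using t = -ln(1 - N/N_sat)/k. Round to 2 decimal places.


PMSI from diatom colonization curve:
N / N_sat = 809 / 820 = 0.986585
1 - N/N_sat = 0.013415
ln(1 - N/N_sat) = -4.311382
t = -ln(1 - N/N_sat) / k = -(-4.311382) / 0.21 = 20.53 days

20.53


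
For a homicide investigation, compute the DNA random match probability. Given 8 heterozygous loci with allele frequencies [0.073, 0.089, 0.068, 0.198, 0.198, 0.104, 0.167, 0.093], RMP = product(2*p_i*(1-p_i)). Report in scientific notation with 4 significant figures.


Computing RMP for 8 loci:
Locus 1: 2 * 0.073 * 0.927 = 0.135342
Locus 2: 2 * 0.089 * 0.911 = 0.162158
Locus 3: 2 * 0.068 * 0.932 = 0.126752
Locus 4: 2 * 0.198 * 0.802 = 0.317592
Locus 5: 2 * 0.198 * 0.802 = 0.317592
Locus 6: 2 * 0.104 * 0.896 = 0.186368
Locus 7: 2 * 0.167 * 0.833 = 0.278222
Locus 8: 2 * 0.093 * 0.907 = 0.168702
RMP = 2.454e-06

2.454e-06


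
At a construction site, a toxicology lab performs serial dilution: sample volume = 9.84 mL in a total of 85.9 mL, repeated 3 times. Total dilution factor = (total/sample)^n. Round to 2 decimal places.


Dilution factor calculation:
Single dilution = V_total / V_sample = 85.9 / 9.84 ≈ 8.729675
Number of dilutions = 3
Total DF = (85.9 / 9.84)^3 (full precision, rounded at the end) = 665.26

665.26


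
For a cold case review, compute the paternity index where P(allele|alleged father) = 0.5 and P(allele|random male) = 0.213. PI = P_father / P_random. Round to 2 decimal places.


Paternity Index calculation:
PI = P(allele|father) / P(allele|random)
PI = 0.5 / 0.213
PI = 2.35

2.35


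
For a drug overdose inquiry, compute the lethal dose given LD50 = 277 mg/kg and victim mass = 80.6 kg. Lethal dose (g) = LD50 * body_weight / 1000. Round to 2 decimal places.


Lethal dose calculation:
Lethal dose = LD50 * body_weight / 1000
= 277 * 80.6 / 1000
= 22326.2 / 1000
= 22.33 g

22.33


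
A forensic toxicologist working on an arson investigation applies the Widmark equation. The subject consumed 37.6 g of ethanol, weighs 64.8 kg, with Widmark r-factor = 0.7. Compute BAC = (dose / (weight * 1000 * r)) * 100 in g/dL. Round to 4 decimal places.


Applying the Widmark formula:
BAC = (dose_g / (body_wt * 1000 * r)) * 100
Denominator = 64.8 * 1000 * 0.7 = 45360
BAC = (37.6 / 45360) * 100
BAC = 0.0829 g/dL

0.0829


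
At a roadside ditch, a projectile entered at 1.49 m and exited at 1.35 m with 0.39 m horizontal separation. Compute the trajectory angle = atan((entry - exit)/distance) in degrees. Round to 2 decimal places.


Bullet trajectory angle:
Height difference = 1.49 - 1.35 = 0.14 m
angle = atan(0.14 / 0.39)
angle = atan(0.358974)
angle = 19.75 degrees

19.75


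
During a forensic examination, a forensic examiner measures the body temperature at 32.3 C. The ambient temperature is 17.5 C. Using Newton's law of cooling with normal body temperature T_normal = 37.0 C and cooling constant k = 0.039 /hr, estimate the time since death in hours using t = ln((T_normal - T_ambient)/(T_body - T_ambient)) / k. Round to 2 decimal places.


Using Newton's law of cooling:
t = ln((T_normal - T_ambient) / (T_body - T_ambient)) / k
T_normal - T_ambient = 19.5
T_body - T_ambient = 14.8
Ratio = 1.317568
ln(ratio) = 0.275788
t = 0.275788 / 0.039 = 7.07 hours

7.07


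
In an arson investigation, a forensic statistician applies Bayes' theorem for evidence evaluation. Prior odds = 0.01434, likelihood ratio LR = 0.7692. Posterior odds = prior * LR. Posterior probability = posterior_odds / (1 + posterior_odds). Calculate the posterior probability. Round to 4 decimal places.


Bayesian evidence evaluation:
Posterior odds = prior_odds * LR = 0.01434 * 0.7692 = 0.01103033
Posterior probability = posterior_odds / (1 + posterior_odds)
= 0.01103033 / (1 + 0.01103033)
= 0.01103033 / 1.01103033
= 0.0109

0.0109


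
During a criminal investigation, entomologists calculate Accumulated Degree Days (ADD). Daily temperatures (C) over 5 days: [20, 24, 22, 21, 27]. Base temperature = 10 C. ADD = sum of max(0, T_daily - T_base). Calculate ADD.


Computing ADD day by day:
Day 1: max(0, 20 - 10) = 10
Day 2: max(0, 24 - 10) = 14
Day 3: max(0, 22 - 10) = 12
Day 4: max(0, 21 - 10) = 11
Day 5: max(0, 27 - 10) = 17
Total ADD = 64

64


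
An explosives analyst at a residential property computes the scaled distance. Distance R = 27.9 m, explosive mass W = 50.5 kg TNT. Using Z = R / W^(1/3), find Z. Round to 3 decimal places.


Scaled distance calculation:
W^(1/3) = 50.5^(1/3) = 3.696271
Z = R / W^(1/3) = 27.9 / 3.696271
Z = 7.548 m/kg^(1/3)

7.548


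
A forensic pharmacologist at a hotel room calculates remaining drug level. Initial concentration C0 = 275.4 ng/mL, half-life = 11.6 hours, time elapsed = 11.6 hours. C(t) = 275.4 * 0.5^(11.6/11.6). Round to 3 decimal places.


Drug concentration decay:
Number of half-lives = t / t_half = 11.6 / 11.6 = 1
Decay factor = 0.5^1 = 0.5
C(t) = 275.4 * 0.5 = 137.700 ng/mL

137.700
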